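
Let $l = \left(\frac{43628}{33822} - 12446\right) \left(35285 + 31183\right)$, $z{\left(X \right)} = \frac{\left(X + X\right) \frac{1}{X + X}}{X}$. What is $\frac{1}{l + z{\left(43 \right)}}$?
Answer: $- \frac{242391}{200499772742699} \approx -1.2089 \cdot 10^{-9}$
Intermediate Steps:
$z{\left(X \right)} = \frac{1}{X}$ ($z{\left(X \right)} = \frac{2 X \frac{1}{2 X}}{X} = 1 \frac{1}{X} = \frac{1}{X}$)
$l = - \frac{4662785412752}{5637}$ ($l = \left(43628 \cdot \frac{1}{33822} - 12446\right) 66468 = \left(\frac{21814}{16911} - 12446\right) 66468 = \left(- \frac{210452492}{16911}\right) 66468 = - \frac{4662785412752}{5637} \approx -8.2717 \cdot 10^{8}$)
$\frac{1}{l + z{\left(43 \right)}} = \frac{1}{- \frac{4662785412752}{5637} + \frac{1}{43}} = \frac{1}{- \frac{200499772742699}{242391}} = - \frac{242391}{200499772742699}$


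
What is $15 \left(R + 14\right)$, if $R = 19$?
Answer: $495$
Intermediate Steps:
$15 \left(R + 14\right) = 15 \left(19 + 14\right) = 15 \cdot 33 = 495$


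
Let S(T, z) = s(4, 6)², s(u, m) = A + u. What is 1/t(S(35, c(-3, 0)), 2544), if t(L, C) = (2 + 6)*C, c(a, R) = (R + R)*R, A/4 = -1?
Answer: 1/20352 ≈ 4.9135e-5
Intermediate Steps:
A = -4 (A = 4*(-1) = -4)
s(u, m) = -4 + u
c(a, R) = 2*R² (c(a, R) = (2*R)*R = 2*R²)
S(T, z) = 0 (S(T, z) = (-4 + 4)² = 0² = 0)
t(L, C) = 8*C
1/t(S(35, c(-3, 0)), 2544) = 1/(8*2544) = 1/20352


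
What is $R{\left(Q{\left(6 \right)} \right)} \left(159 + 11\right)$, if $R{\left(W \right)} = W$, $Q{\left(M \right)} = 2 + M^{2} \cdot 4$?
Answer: $24820$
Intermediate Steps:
$Q{\left(M \right)} = 2 + 4 M^{2}$
$R{\left(Q{\left(6 \right)} \right)} \left(159 + 11\right) = \left(2 + 4 \cdot 6^{2}\right) \left(159 + 11\right) = \left(2 + 4 \cdot 36\right) 170 = \left(2 + 144\right) 170 = 146 \cdot 170 = 24820$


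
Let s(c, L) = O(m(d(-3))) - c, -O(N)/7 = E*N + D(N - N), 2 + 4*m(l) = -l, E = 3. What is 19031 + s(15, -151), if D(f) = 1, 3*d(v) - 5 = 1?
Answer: 19030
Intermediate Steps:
d(v) = 2 (d(v) = 5/3 + (⅓)*1 = 5/3 + ⅓ = 2)
m(l) = -½ - l/4 (m(l) = -½ + (-l)/4 = -½ - l/4)
O(N) = -7 - 21*N (O(N) = -7*(3*N + 1) = -7*(1 + 3*N) = -7 - 21*N)
s(c, L) = 14 - c (s(c, L) = (-7 - 21*(-½ - ¼*2)) - c = (-7 - 21*(-½ - ½)) - c = (-7 - 21*(-1)) - c = (-7 + 21) - c = 14 - c)
19031 + s(15, -151) = 19031 + (14 - 1*15) = 19031 + (14 - 15) = 19031 - 1 = 19030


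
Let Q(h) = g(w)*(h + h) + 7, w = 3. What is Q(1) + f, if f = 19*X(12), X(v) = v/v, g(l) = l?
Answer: 32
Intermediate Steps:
X(v) = 1
f = 19 (f = 19*1 = 19)
Q(h) = 7 + 6*h (Q(h) = 3*(h + h) + 7 = 3*(2*h) + 7 = 6*h + 7 = 7 + 6*h)
Q(1) + f = (7 + 6*1) + 19 = (7 + 6) + 19 = 13 + 19 = 32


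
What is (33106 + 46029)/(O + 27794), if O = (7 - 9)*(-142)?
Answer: 79135/28078 ≈ 2.8184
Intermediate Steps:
O = 284 (O = -2*(-142) = 284)
(33106 + 46029)/(O + 27794) = (33106 + 46029)/(284 + 27794) = 79135/28078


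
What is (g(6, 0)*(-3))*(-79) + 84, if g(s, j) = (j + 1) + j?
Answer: 321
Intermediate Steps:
g(s, j) = 1 + 2*j (g(s, j) = (1 + j) + j = 1 + 2*j)
(g(6, 0)*(-3))*(-79) + 84 = ((1 + 2*0)*(-3))*(-79) + 84 = ((1 + 0)*(-3))*(-79) + 84 = (1*(-3))*(-79) + 84 = -3*(-79) + 84 = 237 + 84 = 321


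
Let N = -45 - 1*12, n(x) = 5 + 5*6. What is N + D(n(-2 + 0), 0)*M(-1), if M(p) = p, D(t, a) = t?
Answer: -92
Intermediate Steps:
n(x) = 35 (n(x) = 5 + 30 = 35)
N = -57 (N = -45 - 12 = -57)
N + D(n(-2 + 0), 0)*M(-1) = -57 + 35*(-1) = -57 - 35 = -92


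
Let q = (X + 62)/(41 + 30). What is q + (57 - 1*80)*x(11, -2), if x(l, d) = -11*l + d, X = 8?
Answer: 200929/71 ≈ 2830.0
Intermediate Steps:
x(l, d) = d - 11*l
q = 70/71 (q = (8 + 62)/(41 + 30) = 70/71 ≈ 0.98592)
q + (57 - 1*80)*x(11, -2) = 70/71 + (57 - 1*80)*(-2 - 11*11) = 70/71 + (57 - 80)*(-2 - 121) = 70/71 - 23*(-123) = 70/71 + 2829 = 200929/71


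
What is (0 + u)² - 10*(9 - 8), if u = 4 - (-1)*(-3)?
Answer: -9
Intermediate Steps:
u = 1 (u = 4 - 1*3 = 4 - 3 = 1)
(0 + u)² - 10*(9 - 8) = (0 + 1)² - 10*(9 - 8) = 1² - 10 = 1 - 1*10 = 1 - 10 = -9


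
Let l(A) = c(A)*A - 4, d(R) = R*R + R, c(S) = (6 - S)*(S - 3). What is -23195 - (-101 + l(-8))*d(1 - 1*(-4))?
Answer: -57005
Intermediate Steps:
c(S) = (-3 + S)*(6 - S) (c(S) = (6 - S)*(-3 + S) = (-3 + S)*(6 - S))
d(R) = R + R**2 (d(R) = R**2 + R = R + R**2)
l(A) = -4 + A*(-18 - A**2 + 9*A) (l(A) = (-18 - A**2 + 9*A)*A - 4 = A*(-18 - A**2 + 9*A) - 4 = -4 + A*(-18 - A**2 + 9*A))
-23195 - (-101 + l(-8))*d(1 - 1*(-4)) = -23195 - (-101 + (-4 - 1*(-8)*(18 + (-8)**2 - 9*(-8))))*(1 - 1*(-4))*(1 + (1 - 1*(-4))) = -23195 - (-101 + (-4 - 1*(-8)*(18 + 64 + 72)))*(1 + 4)*(1 + (1 + 4)) = -23195 - (-101 + (-4 - 1*(-8)*154))*5*(1 + 5) = -23195 - (-101 + (-4 + 1232))*5*6 = -23195 - (-101 + 1228)*30 = -23195 - 1127*30 = -23195 - 1*33810 = -23195 - 33810 = -57005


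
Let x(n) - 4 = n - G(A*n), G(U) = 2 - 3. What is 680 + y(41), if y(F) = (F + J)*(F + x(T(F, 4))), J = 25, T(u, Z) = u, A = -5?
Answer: 6422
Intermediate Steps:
G(U) = -1
x(n) = 5 + n (x(n) = 4 + (n - 1*(-1)) = 4 + (n + 1) = 4 + (1 + n) = 5 + n)
y(F) = (5 + 2*F)*(25 + F) (y(F) = (F + 25)*(F + (5 + F)) = (25 + F)*(5 + 2*F) = (5 + 2*F)*(25 + F))
680 + y(41) = 680 + (125 + 2*41² + 55*41) = 680 + (125 + 2*1681 + 2255) = 680 + (125 + 3362 + 2255) = 680 + 5742 = 6422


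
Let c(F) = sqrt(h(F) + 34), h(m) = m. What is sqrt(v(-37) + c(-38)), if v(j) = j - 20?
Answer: sqrt(-57 + 2*I) ≈ 0.13243 + 7.551*I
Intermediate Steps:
v(j) = -20 + j
c(F) = sqrt(34 + F) (c(F) = sqrt(F + 34) = sqrt(34 + F))
sqrt(v(-37) + c(-38)) = sqrt((-20 - 37) + sqrt(34 - 38)) = sqrt(-57 + sqrt(-4)) = sqrt(-57 + 2*I)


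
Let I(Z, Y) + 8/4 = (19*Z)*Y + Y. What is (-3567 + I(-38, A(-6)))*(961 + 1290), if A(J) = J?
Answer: 1704007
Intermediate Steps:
I(Z, Y) = -2 + Y + 19*Y*Z (I(Z, Y) = -2 + ((19*Z)*Y + Y) = -2 + (19*Y*Z + Y) = -2 + (Y + 19*Y*Z) = -2 + Y + 19*Y*Z)
(-3567 + I(-38, A(-6)))*(961 + 1290) = (-3567 + (-2 - 6 + 19*(-6)*(-38)))*(961 + 1290) = (-3567 + (-2 - 6 + 4332))*2251 = (-3567 + 4324)*2251 = 757*2251 = 1704007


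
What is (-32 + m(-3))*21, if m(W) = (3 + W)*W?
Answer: -672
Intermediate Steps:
m(W) = W*(3 + W)
(-32 + m(-3))*21 = (-32 - 3*(3 - 3))*21 = (-32 - 3*0)*21 = (-32 + 0)*21 = -32*21 = -672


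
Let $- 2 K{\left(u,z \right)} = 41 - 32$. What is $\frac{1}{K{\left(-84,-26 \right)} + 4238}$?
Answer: $\frac{2}{8467} \approx 0.00023621$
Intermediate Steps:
$K{\left(u,z \right)} = - \frac{9}{2}$ ($K{\left(u,z \right)} = - \frac{41 - 32}{2} = \left(- \frac{1}{2}\right) 9 = - \frac{9}{2}$)
$\frac{1}{K{\left(-84,-26 \right)} + 4238} = \frac{1}{- \frac{9}{2} + 4238} = \frac{1}{\frac{8467}{2}} = \frac{2}{8467}$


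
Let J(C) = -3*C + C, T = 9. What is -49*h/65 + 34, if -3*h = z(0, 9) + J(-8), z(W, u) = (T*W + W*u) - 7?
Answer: 2357/65 ≈ 36.262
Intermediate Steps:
z(W, u) = -7 + 9*W + W*u (z(W, u) = (9*W + W*u) - 7 = -7 + 9*W + W*u)
J(C) = -2*C
h = -3 (h = -((-7 + 9*0 + 0*9) - 2*(-8))/3 = -((-7 + 0 + 0) + 16)/3 = -(-7 + 16)/3 = -⅓*9 = -3)
-49*h/65 + 34 = -(-147)/65 + 34 = -49*(-3/65) + 34 = 147/65 + 34 = 2357/65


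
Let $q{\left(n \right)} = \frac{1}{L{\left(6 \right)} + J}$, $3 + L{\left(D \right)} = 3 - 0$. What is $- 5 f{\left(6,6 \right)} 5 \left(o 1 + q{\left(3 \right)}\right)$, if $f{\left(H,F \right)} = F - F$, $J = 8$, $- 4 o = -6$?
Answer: $0$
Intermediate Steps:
$o = \frac{3}{2}$ ($o = \left(- \frac{1}{4}\right) \left(-6\right) = \frac{3}{2} \approx 1.5$)
$f{\left(H,F \right)} = 0$
$L{\left(D \right)} = 0$ ($L{\left(D \right)} = -3 + \left(3 - 0\right) = -3 + \left(3 + 0\right) = -3 + 3 = 0$)
$q{\left(n \right)} = \frac{1}{8}$ ($q{\left(n \right)} = \frac{1}{0 + 8} = \frac{1}{8}$)
$- 5 f{\left(6,6 \right)} 5 \left(o 1 + q{\left(3 \right)}\right) = \left(-5\right) 0 \cdot 5 \left(\frac{3}{2} \cdot 1 + \frac{1}{8}\right) = 0 \cdot 5 \left(\frac{3}{2} + \frac{1}{8}\right) = 0 \cdot \frac{13}{8} = 0$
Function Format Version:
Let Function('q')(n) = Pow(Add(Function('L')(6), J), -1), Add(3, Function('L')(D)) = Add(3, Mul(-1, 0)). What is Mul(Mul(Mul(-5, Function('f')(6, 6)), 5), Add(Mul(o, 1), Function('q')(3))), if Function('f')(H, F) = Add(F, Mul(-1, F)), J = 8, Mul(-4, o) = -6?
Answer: 0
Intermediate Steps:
o = Rational(3, 2) (o = Mul(Rational(-1, 4), -6) = Rational(3, 2) ≈ 1.5000)
Function('f')(H, F) = 0
Function('L')(D) = 0 (Function('L')(D) = Add(-3, Add(3, Mul(-1, 0))) = Add(-3, Add(3, 0)) = Add(-3, 3) = 0)
Function('q')(n) = Rational(1, 8) (Function('q')(n) = Pow(Add(0, 8), -1) = Pow(8, -1) = Rational(1, 8))
Mul(Mul(Mul(-5, Function('f')(6, 6)), 5), Add(Mul(o, 1), Function('q')(3))) = Mul(Mul(Mul(-5, 0), 5), Add(Mul(Rational(3, 2), 1), Rational(1, 8))) = Mul(Mul(0, 5), Add(Rational(3, 2), Rational(1, 8))) = Mul(0, Rational(13, 8)) = 0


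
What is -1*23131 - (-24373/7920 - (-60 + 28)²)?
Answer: -175063067/7920 ≈ -22104.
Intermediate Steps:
-1*23131 - (-24373/7920 - (-60 + 28)²) = -23131 - (-24373*1/7920 - 1*(-32)²) = -23131 - (-24373/7920 - 1*1024) = -23131 - (-24373/7920 - 1024) = -23131 - 1*(-8134453/7920) = -23131 + 8134453/7920 = -175063067/7920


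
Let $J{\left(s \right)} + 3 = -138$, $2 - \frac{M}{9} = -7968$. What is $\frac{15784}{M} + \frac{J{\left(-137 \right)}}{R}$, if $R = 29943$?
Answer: $\frac{8564933}{39774285} \approx 0.21534$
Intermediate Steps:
$M = 71730$ ($M = 18 - -71712 = 18 + 71712 = 71730$)
$J{\left(s \right)} = -141$ ($J{\left(s \right)} = -3 - 138 = -141$)
$\frac{15784}{M} + \frac{J{\left(-137 \right)}}{R} = \frac{15784}{71730} - \frac{141}{29943} = 15784 \cdot \frac{1}{71730} - \frac{47}{9981} = \frac{7892}{35865} - \frac{47}{9981} = \frac{8564933}{39774285}$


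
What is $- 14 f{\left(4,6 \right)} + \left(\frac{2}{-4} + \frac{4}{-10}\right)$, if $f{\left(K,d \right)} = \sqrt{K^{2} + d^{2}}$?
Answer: $- \frac{9}{10} - 28 \sqrt{13} \approx -101.86$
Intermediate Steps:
$- 14 f{\left(4,6 \right)} + \left(\frac{2}{-4} + \frac{4}{-10}\right) = - 14 \sqrt{4^{2} + 6^{2}} + \left(\frac{2}{-4} + \frac{4}{-10}\right) = - 14 \sqrt{16 + 36} + \left(2 \left(- \frac{1}{4}\right) + 4 \left(- \frac{1}{10}\right)\right) = - 14 \sqrt{52} - \frac{9}{10} = - 14 \cdot 2 \sqrt{13} - \frac{9}{10} = - 28 \sqrt{13} - \frac{9}{10} = - \frac{9}{10} - 28 \sqrt{13}$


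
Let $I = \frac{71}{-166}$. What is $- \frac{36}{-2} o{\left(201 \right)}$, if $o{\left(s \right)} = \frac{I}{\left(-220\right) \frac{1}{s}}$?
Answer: $\frac{128439}{18260} \approx 7.0339$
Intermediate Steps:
$I = - \frac{71}{166}$ ($I = 71 \left(- \frac{1}{166}\right) = - \frac{71}{166} \approx -0.42771$)
$o{\left(s \right)} = \frac{71 s}{36520}$ ($o{\left(s \right)} = - \frac{71}{166 \left(- \frac{220}{s}\right)} = - \frac{71 \left(- \frac{s}{220}\right)}{166} = \frac{71 s}{36520}$)
$- \frac{36}{-2} o{\left(201 \right)} = - \frac{36}{-2} \cdot \frac{71}{36520} \cdot 201 = \left(-36\right) \left(- \frac{1}{2}\right) \frac{14271}{36520} = 18 \cdot \frac{14271}{36520} = \frac{128439}{18260}$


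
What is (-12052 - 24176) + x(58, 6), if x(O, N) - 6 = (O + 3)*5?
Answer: -35917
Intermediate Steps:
x(O, N) = 21 + 5*O (x(O, N) = 6 + (O + 3)*5 = 6 + (3 + O)*5 = 6 + (15 + 5*O) = 21 + 5*O)
(-12052 - 24176) + x(58, 6) = (-12052 - 24176) + (21 + 5*58) = -36228 + (21 + 290) = -36228 + 311 = -35917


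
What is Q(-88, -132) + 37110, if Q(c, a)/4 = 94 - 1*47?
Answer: 37298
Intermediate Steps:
Q(c, a) = 188 (Q(c, a) = 4*(94 - 1*47) = 4*(94 - 47) = 4*47 = 188)
Q(-88, -132) + 37110 = 188 + 37110 = 37298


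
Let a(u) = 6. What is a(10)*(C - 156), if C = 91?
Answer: -390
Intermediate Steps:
a(10)*(C - 156) = 6*(91 - 156) = 6*(-65) = -390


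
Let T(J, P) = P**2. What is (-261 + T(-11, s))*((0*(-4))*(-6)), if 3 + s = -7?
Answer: 0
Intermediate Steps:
s = -10 (s = -3 - 7 = -10)
(-261 + T(-11, s))*((0*(-4))*(-6)) = (-261 + (-10)**2)*((0*(-4))*(-6)) = (-261 + 100)*(0*(-6)) = -161*0 = 0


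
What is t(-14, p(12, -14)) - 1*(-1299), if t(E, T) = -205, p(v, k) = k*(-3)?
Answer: 1094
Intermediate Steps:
p(v, k) = -3*k
t(-14, p(12, -14)) - 1*(-1299) = -205 - 1*(-1299) = -205 + 1299 = 1094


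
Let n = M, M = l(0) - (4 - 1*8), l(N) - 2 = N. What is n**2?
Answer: 36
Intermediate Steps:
l(N) = 2 + N
M = 6 (M = (2 + 0) - (4 - 1*8) = 2 - (4 - 8) = 2 - 1*(-4) = 2 + 4 = 6)
n = 6
n**2 = 6**2 = 36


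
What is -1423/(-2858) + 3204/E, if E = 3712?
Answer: 1804901/1326112 ≈ 1.3610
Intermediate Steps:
-1423/(-2858) + 3204/E = -1423/(-2858) + 3204/3712 = -1423*(-1/2858) + 3204*(1/3712) = 1423/2858 + 801/928 = 1804901/1326112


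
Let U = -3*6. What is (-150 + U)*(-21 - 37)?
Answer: 9744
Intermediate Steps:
U = -18
(-150 + U)*(-21 - 37) = (-150 - 18)*(-21 - 37) = -168*(-58) = 9744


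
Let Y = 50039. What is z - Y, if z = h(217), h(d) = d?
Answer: -49822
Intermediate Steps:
z = 217
z - Y = 217 - 1*50039 = 217 - 50039 = -49822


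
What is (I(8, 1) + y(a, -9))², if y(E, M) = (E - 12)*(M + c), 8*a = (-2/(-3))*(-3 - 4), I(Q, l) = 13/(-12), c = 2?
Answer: 7569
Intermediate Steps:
I(Q, l) = -13/12 (I(Q, l) = 13*(-1/12) = -13/12)
a = -7/12 (a = ((-2/(-3))*(-3 - 4))/8 = (-2*(-⅓)*(-7))/8 = ((⅔)*(-7))/8 = (⅛)*(-14/3) = -7/12 ≈ -0.58333)
y(E, M) = (-12 + E)*(2 + M) (y(E, M) = (E - 12)*(M + 2) = (-12 + E)*(2 + M))
(I(8, 1) + y(a, -9))² = (-13/12 + (-24 - 12*(-9) + 2*(-7/12) - 7/12*(-9)))² = (-13/12 + (-24 + 108 - 7/6 + 21/4))² = (-13/12 + 1057/12)² = 87² = 7569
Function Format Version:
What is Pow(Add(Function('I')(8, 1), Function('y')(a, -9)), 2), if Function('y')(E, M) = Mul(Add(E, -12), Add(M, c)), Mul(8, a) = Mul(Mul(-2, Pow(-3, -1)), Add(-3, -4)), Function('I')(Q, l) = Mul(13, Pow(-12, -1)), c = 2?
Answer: 7569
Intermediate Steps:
Function('I')(Q, l) = Rational(-13, 12) (Function('I')(Q, l) = Mul(13, Rational(-1, 12)) = Rational(-13, 12))
a = Rational(-7, 12) (a = Mul(Rational(1, 8), Mul(Mul(-2, Pow(-3, -1)), Add(-3, -4))) = Mul(Rational(1, 8), Mul(Mul(-2, Rational(-1, 3)), -7)) = Mul(Rational(1, 8), Mul(Rational(2, 3), -7)) = Mul(Rational(1, 8), Rational(-14, 3)) = Rational(-7, 12) ≈ -0.58333)
Function('y')(E, M) = Mul(Add(-12, E), Add(2, M)) (Function('y')(E, M) = Mul(Add(E, -12), Add(M, 2)) = Mul(Add(-12, E), Add(2, M)))
Pow(Add(Function('I')(8, 1), Function('y')(a, -9)), 2) = Pow(Add(Rational(-13, 12), Add(-24, Mul(-12, -9), Mul(2, Rational(-7, 12)), Mul(Rational(-7, 12), -9))), 2) = Pow(Add(Rational(-13, 12), Add(-24, 108, Rational(-7, 6), Rational(21, 4))), 2) = Pow(Add(Rational(-13, 12), Rational(1057, 12)), 2) = Pow(87, 2) = 7569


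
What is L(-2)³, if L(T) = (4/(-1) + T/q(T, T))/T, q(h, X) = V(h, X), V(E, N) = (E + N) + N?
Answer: 1331/216 ≈ 6.1620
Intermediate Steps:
V(E, N) = E + 2*N
q(h, X) = h + 2*X
L(T) = -11/(3*T) (L(T) = (4/(-1) + T/(T + 2*T))/T = (4*(-1) + T/((3*T)))/T = (-4 + T*(1/(3*T)))/T = (-4 + ⅓)/T = -11/(3*T))
L(-2)³ = (-11/3/(-2))³ = (-11/3*(-½))³ = (11/6)³ = 1331/216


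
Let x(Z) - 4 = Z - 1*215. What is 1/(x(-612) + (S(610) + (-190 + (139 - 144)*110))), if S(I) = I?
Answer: -1/953 ≈ -0.0010493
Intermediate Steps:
x(Z) = -211 + Z (x(Z) = 4 + (Z - 1*215) = 4 + (Z - 215) = 4 + (-215 + Z) = -211 + Z)
1/(x(-612) + (S(610) + (-190 + (139 - 144)*110))) = 1/((-211 - 612) + (610 + (-190 + (139 - 144)*110))) = 1/(-823 + (610 + (-190 - 5*110))) = 1/(-823 + (610 + (-190 - 550))) = 1/(-823 + (610 - 740)) = 1/(-823 - 130) = 1/(-953) = -1/953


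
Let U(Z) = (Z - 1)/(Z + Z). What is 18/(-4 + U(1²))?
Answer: -9/2 ≈ -4.5000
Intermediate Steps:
U(Z) = (-1 + Z)/(2*Z) (U(Z) = (-1 + Z)/((2*Z)) = (-1 + Z)*(1/(2*Z)) = (-1 + Z)/(2*Z))
18/(-4 + U(1²)) = 18/(-4 + (-1 + 1²)/(2*(1²))) = 18/(-4 + (½)*(-1 + 1)/1) = 18/(-4 + (½)*1*0) = 18/(-4 + 0) = 18/(-4) = 18*(-¼) = -9/2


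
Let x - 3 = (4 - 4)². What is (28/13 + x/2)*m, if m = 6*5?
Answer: 1425/13 ≈ 109.62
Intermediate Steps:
x = 3 (x = 3 + (4 - 4)² = 3 + 0² = 3 + 0 = 3)
m = 30
(28/13 + x/2)*m = (28/13 + 3/2)*30 = (95/26)*30 = 1425/13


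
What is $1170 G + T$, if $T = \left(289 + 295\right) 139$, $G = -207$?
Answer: $-161014$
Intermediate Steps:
$T = 81176$ ($T = 584 \cdot 139 = 81176$)
$1170 G + T = 1170 \left(-207\right) + 81176 = -242190 + 81176 = -161014$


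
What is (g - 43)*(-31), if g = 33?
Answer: 310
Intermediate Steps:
(g - 43)*(-31) = (33 - 43)*(-31) = -10*(-31) = 310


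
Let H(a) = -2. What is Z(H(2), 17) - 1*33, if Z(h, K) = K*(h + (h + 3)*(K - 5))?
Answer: 137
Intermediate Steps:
Z(h, K) = K*(h + (-5 + K)*(3 + h)) (Z(h, K) = K*(h + (3 + h)*(-5 + K)) = K*(h + (-5 + K)*(3 + h)))
Z(H(2), 17) - 1*33 = 17*(-15 - 4*(-2) + 3*17 + 17*(-2)) - 1*33 = 17*(-15 + 8 + 51 - 34) - 33 = 17*10 - 33 = 170 - 33 = 137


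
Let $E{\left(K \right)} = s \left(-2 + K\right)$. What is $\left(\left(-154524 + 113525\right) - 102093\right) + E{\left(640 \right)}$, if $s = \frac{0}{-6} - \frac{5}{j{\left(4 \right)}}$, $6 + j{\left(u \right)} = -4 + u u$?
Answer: $- \frac{430871}{3} \approx -1.4362 \cdot 10^{5}$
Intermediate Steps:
$j{\left(u \right)} = -10 + u^{2}$ ($j{\left(u \right)} = -6 + \left(-4 + u u\right) = -6 + \left(-4 + u^{2}\right) = -10 + u^{2}$)
$s = - \frac{5}{6}$ ($s = \frac{0}{-6} - \frac{5}{-10 + 4^{2}} = 0 \left(- \frac{1}{6}\right) - \frac{5}{-10 + 16} = 0 - \frac{5}{6} = - \frac{5}{6} \approx -0.83333$)
$E{\left(K \right)} = \frac{5}{3} - \frac{5 K}{6}$ ($E{\left(K \right)} = - \frac{5 \left(-2 + K\right)}{6} = \frac{5}{3} - \frac{5 K}{6}$)
$\left(\left(-154524 + 113525\right) - 102093\right) + E{\left(640 \right)} = \left(\left(-154524 + 113525\right) - 102093\right) + \left(\frac{5}{3} - \frac{1600}{3}\right) = \left(-40999 - 102093\right) + \left(\frac{5}{3} - \frac{1600}{3}\right) = -143092 - \frac{1595}{3} = - \frac{430871}{3}$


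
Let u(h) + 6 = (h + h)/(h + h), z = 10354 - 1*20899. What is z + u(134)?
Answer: -10550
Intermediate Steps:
z = -10545 (z = 10354 - 20899 = -10545)
u(h) = -5 (u(h) = -6 + (h + h)/(h + h) = -6 + (2*h)/((2*h)) = -6 + (2*h)*(1/(2*h)) = -6 + 1 = -5)
z + u(134) = -10545 - 5 = -10550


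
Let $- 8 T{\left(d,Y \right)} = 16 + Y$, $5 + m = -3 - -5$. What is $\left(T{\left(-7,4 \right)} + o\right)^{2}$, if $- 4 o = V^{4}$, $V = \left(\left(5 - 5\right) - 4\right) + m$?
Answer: $\frac{5812921}{16} \approx 3.6331 \cdot 10^{5}$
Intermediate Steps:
$m = -3$ ($m = -5 - -2 = -5 + \left(-3 + 5\right) = -5 + 2 = -3$)
$V = -7$ ($V = \left(\left(5 - 5\right) - 4\right) - 3 = \left(0 - 4\right) - 3 = -4 - 3 = -7$)
$T{\left(d,Y \right)} = -2 - \frac{Y}{8}$ ($T{\left(d,Y \right)} = - \frac{16 + Y}{8} = -2 - \frac{Y}{8}$)
$o = - \frac{2401}{4}$ ($o = - \frac{\left(-7\right)^{4}}{4} = \left(- \frac{1}{4}\right) 2401 = - \frac{2401}{4} \approx -600.25$)
$\left(T{\left(-7,4 \right)} + o\right)^{2} = \left(\left(-2 - \frac{1}{2}\right) - \frac{2401}{4}\right)^{2} = \left(- \frac{5}{2} - \frac{2401}{4}\right)^{2} = \left(- \frac{2411}{4}\right)^{2} = \frac{5812921}{16}$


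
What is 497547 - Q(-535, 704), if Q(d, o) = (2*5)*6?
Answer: 497487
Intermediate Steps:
Q(d, o) = 60 (Q(d, o) = 10*6 = 60)
497547 - Q(-535, 704) = 497547 - 1*60 = 497547 - 60 = 497487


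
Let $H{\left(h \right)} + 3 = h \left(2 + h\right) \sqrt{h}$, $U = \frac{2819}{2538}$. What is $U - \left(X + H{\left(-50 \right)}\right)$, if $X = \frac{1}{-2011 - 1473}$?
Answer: $\frac{18175555}{4421196} - 12000 i \sqrt{2} \approx 4.111 - 16971.0 i$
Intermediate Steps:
$X = - \frac{1}{3484}$ ($X = \frac{1}{-3484} = - \frac{1}{3484} \approx -0.00028703$)
$U = \frac{2819}{2538}$ ($U = 2819 \cdot \frac{1}{2538} = \frac{2819}{2538} \approx 1.1107$)
$H{\left(h \right)} = -3 + h^{\frac{3}{2}} \left(2 + h\right)$ ($H{\left(h \right)} = -3 + h \left(2 + h\right) \sqrt{h} = -3 + h^{\frac{3}{2}} \left(2 + h\right)$)
$U - \left(X + H{\left(-50 \right)}\right) = \frac{2819}{2538} - \left(- \frac{1}{3484} + \left(-3 + \left(-50\right)^{\frac{5}{2}} + 2 \left(-50\right)^{\frac{3}{2}}\right)\right) = \frac{2819}{2538} - \left(- \frac{1}{3484} + \left(-3 + 12500 i \sqrt{2} + 2 \left(- 250 i \sqrt{2}\right)\right)\right) = \frac{2819}{2538} - \left(- \frac{1}{3484} - \left(3 - 12000 i \sqrt{2}\right)\right) = \frac{2819}{2538} - \left(- \frac{10453}{3484} + 12000 i \sqrt{2}\right) = \frac{2819}{2538} + \left(\frac{10453}{3484} - 12000 i \sqrt{2}\right) = \frac{18175555}{4421196} - 12000 i \sqrt{2}$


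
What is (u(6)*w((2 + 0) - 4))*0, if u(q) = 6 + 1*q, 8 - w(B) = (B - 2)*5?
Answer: 0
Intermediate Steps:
w(B) = 18 - 5*B (w(B) = 8 - (B - 2)*5 = 8 - (-2 + B)*5 = 8 - (-10 + 5*B) = 8 + (10 - 5*B) = 18 - 5*B)
u(q) = 6 + q
(u(6)*w((2 + 0) - 4))*0 = ((6 + 6)*(18 - 5*((2 + 0) - 4)))*0 = (12*(18 - 5*(2 - 4)))*0 = (12*(18 - 5*(-2)))*0 = (12*(18 + 10))*0 = (12*28)*0 = 336*0 = 0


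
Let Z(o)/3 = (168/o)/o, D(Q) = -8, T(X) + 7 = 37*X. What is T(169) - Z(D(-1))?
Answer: 49905/8 ≈ 6238.1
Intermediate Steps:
T(X) = -7 + 37*X
Z(o) = 504/o² (Z(o) = 3*((168/o)/o) = 3*(168/o²) = 504/o²)
T(169) - Z(D(-1)) = (-7 + 37*169) - 504/(-8)² = (-7 + 6253) - 504/64 = 6246 - 1*63/8 = 6246 - 63/8 = 49905/8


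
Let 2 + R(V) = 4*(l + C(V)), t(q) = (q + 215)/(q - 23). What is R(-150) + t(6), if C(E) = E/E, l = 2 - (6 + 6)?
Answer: -51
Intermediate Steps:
t(q) = (215 + q)/(-23 + q)
l = -10 (l = 2 - 1*12 = 2 - 12 = -10)
C(E) = 1
R(V) = -38 (R(V) = -2 + 4*(-10 + 1) = -2 + 4*(-9) = -2 - 36 = -38)
R(-150) + t(6) = -38 + (215 + 6)/(-23 + 6) = -38 + 221/(-17) = -38 - 1/17*221 = -38 - 13 = -51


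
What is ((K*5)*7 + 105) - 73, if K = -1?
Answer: -3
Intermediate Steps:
((K*5)*7 + 105) - 73 = (-1*5*7 + 105) - 73 = (-5*7 + 105) - 73 = (-35 + 105) - 73 = 70 - 73 = -3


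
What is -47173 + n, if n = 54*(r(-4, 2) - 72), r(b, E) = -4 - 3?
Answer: -51439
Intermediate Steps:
r(b, E) = -7
n = -4266 (n = 54*(-7 - 72) = 54*(-79) = -4266)
-47173 + n = -47173 - 4266 = -51439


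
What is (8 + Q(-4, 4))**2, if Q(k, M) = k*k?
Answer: 576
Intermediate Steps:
Q(k, M) = k**2
(8 + Q(-4, 4))**2 = (8 + (-4)**2)**2 = (8 + 16)**2 = 24**2 = 576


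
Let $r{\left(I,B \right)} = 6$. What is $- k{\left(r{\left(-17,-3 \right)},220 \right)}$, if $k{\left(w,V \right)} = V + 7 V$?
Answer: $-1760$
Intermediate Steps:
$k{\left(w,V \right)} = 8 V$
$- k{\left(r{\left(-17,-3 \right)},220 \right)} = - 8 \cdot 220 = \left(-1\right) 1760 = -1760$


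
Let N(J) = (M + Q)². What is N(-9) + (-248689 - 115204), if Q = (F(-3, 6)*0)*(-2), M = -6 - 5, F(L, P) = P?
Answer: -363772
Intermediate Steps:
M = -11
Q = 0 (Q = (6*0)*(-2) = 0*(-2) = 0)
N(J) = 121 (N(J) = (-11 + 0)² = (-11)² = 121)
N(-9) + (-248689 - 115204) = 121 + (-248689 - 115204) = 121 - 363893 = -363772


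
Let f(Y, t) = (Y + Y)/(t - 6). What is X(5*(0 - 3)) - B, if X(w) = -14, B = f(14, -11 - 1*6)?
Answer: -294/23 ≈ -12.783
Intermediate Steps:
f(Y, t) = 2*Y/(-6 + t) (f(Y, t) = (2*Y)/(-6 + t) = 2*Y/(-6 + t))
B = -28/23 (B = 2*14/(-6 + (-11 - 1*6)) = 2*14/(-6 + (-11 - 6)) = 2*14/(-6 - 17) = 2*14/(-23) = 2*14*(-1/23) = -28/23 ≈ -1.2174)
X(5*(0 - 3)) - B = -14 - 1*(-28/23) = -14 + 28/23 = -294/23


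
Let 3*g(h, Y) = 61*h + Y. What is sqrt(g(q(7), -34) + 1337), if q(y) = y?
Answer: 2*sqrt(367) ≈ 38.315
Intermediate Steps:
g(h, Y) = Y/3 + 61*h/3 (g(h, Y) = (61*h + Y)/3 = (Y + 61*h)/3 = Y/3 + 61*h/3)
sqrt(g(q(7), -34) + 1337) = sqrt(((1/3)*(-34) + (61/3)*7) + 1337) = sqrt((-34/3 + 427/3) + 1337) = sqrt(131 + 1337) = sqrt(1468) = 2*sqrt(367)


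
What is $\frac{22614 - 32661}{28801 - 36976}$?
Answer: $\frac{3349}{2725} \approx 1.229$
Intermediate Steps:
$\frac{22614 - 32661}{28801 - 36976} = - \frac{10047}{-8175} = \left(-10047\right) \left(- \frac{1}{8175}\right) = \frac{3349}{2725}$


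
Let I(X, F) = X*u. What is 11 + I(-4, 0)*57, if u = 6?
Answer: -1357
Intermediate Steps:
I(X, F) = 6*X (I(X, F) = X*6 = 6*X)
11 + I(-4, 0)*57 = 11 + (6*(-4))*57 = 11 - 24*57 = 11 - 1368 = -1357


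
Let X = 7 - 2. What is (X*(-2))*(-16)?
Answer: 160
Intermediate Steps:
X = 5
(X*(-2))*(-16) = (5*(-2))*(-16) = -10*(-16) = 160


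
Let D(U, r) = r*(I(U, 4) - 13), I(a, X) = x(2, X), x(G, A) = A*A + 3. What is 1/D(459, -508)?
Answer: -1/3048 ≈ -0.00032808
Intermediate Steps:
x(G, A) = 3 + A² (x(G, A) = A² + 3 = 3 + A²)
I(a, X) = 3 + X²
D(U, r) = 6*r (D(U, r) = r*((3 + 4²) - 13) = r*((3 + 16) - 13) = r*(19 - 13) = r*6 = 6*r)
1/D(459, -508) = 1/(6*(-508)) = 1/(-3048) = -1/3048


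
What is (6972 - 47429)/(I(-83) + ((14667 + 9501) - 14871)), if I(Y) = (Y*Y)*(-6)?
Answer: 40457/32037 ≈ 1.2628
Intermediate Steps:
I(Y) = -6*Y² (I(Y) = Y²*(-6) = -6*Y²)
(6972 - 47429)/(I(-83) + ((14667 + 9501) - 14871)) = (6972 - 47429)/(-6*(-83)² + ((14667 + 9501) - 14871)) = -40457/(-6*6889 + (24168 - 14871)) = -40457/(-41334 + 9297) = -40457/(-32037) = -40457*(-1/32037) = 40457/32037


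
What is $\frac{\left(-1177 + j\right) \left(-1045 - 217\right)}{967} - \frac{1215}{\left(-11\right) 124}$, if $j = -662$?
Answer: $\frac{3166770657}{1318988} \approx 2400.9$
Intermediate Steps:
$\frac{\left(-1177 + j\right) \left(-1045 - 217\right)}{967} - \frac{1215}{\left(-11\right) 124} = \frac{\left(-1177 - 662\right) \left(-1045 - 217\right)}{967} - \frac{1215}{\left(-11\right) 124} = \left(-1839\right) \left(-1262\right) \frac{1}{967} - \frac{1215}{-1364} = 2320818 \cdot \frac{1}{967} - - \frac{1215}{1364} = \frac{2320818}{967} + \frac{1215}{1364} = \frac{3166770657}{1318988}$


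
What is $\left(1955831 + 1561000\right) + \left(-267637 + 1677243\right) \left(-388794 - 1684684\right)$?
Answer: $-2922783512837$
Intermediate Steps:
$\left(1955831 + 1561000\right) + \left(-267637 + 1677243\right) \left(-388794 - 1684684\right) = 3516831 + 1409606 \left(-2073478\right) = 3516831 - 2922787029668 = -2922783512837$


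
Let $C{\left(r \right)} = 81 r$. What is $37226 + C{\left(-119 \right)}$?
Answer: $27587$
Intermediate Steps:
$37226 + C{\left(-119 \right)} = 37226 + 81 \left(-119\right) = 37226 - 9639 = 27587$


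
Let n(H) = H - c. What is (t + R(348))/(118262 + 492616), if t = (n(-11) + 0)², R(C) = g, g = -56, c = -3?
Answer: 4/305439 ≈ 1.3096e-5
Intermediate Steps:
R(C) = -56
n(H) = 3 + H (n(H) = H - 1*(-3) = H + 3 = 3 + H)
t = 64 (t = ((3 - 11) + 0)² = (-8 + 0)² = (-8)² = 64)
(t + R(348))/(118262 + 492616) = (64 - 56)/(118262 + 492616) = 8/610878 = 8*(1/610878) = 4/305439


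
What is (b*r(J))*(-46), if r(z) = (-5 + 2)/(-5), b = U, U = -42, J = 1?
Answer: 5796/5 ≈ 1159.2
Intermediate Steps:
b = -42
r(z) = ⅗ (r(z) = -3*(-⅕) = ⅗)
(b*r(J))*(-46) = -42*⅗*(-46) = -126/5*(-46) = 5796/5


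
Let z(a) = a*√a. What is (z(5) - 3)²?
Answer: 134 - 30*√5 ≈ 66.918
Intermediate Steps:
z(a) = a^(3/2)
(z(5) - 3)² = (5^(3/2) - 3)² = (5*√5 - 3)² = (-3 + 5*√5)²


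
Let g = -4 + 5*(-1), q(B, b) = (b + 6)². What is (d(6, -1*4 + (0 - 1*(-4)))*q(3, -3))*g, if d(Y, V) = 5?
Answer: -405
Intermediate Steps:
q(B, b) = (6 + b)²
g = -9 (g = -4 - 5 = -9)
(d(6, -1*4 + (0 - 1*(-4)))*q(3, -3))*g = (5*(6 - 3)²)*(-9) = (5*3²)*(-9) = (5*9)*(-9) = 45*(-9) = -405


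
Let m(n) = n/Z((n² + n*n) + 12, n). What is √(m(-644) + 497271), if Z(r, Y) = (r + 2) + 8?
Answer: √9504234192664545/138249 ≈ 705.17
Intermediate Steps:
Z(r, Y) = 10 + r (Z(r, Y) = (2 + r) + 8 = 10 + r)
m(n) = n/(22 + 2*n²) (m(n) = n/(10 + ((n² + n*n) + 12)) = n/(10 + ((n² + n²) + 12)) = n/(10 + (2*n² + 12)) = n/(10 + (12 + 2*n²)) = n/(22 + 2*n²))
√(m(-644) + 497271) = √((½)*(-644)/(11 + (-644)²) + 497271) = √((½)*(-644)/(11 + 414736) + 497271) = √((½)*(-644)/414747 + 497271) = √((½)*(-644)*(1/414747) + 497271) = √(-322/414747 + 497271) = √(206241655115/414747) = √9504234192664545/138249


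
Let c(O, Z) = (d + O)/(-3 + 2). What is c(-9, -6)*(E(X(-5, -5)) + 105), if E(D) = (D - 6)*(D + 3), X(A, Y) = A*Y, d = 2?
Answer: 4459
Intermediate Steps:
E(D) = (-6 + D)*(3 + D)
c(O, Z) = -2 - O (c(O, Z) = (2 + O)/(-3 + 2) = (2 + O)/(-1) = (2 + O)*(-1) = -2 - O)
c(-9, -6)*(E(X(-5, -5)) + 105) = (-2 - 1*(-9))*((-18 + (-5*(-5))² - (-15)*(-5)) + 105) = (-2 + 9)*((-18 + 25² - 3*25) + 105) = 7*((-18 + 625 - 75) + 105) = 7*(532 + 105) = 7*637 = 4459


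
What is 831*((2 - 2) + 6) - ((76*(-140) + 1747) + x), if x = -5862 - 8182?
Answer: 27923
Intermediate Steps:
x = -14044
831*((2 - 2) + 6) - ((76*(-140) + 1747) + x) = 831*((2 - 2) + 6) - ((76*(-140) + 1747) - 14044) = 831*(0 + 6) - ((-10640 + 1747) - 14044) = 831*6 - (-8893 - 14044) = 4986 - 1*(-22937) = 4986 + 22937 = 27923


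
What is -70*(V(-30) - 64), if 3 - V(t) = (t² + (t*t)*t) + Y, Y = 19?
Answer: -1821400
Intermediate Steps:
V(t) = -16 - t² - t³ (V(t) = 3 - ((t² + (t*t)*t) + 19) = 3 - ((t² + t²*t) + 19) = 3 - ((t² + t³) + 19) = 3 - (19 + t² + t³) = 3 + (-19 - t² - t³) = -16 - t² - t³)
-70*(V(-30) - 64) = -70*((-16 - 1*(-30)² - 1*(-30)³) - 64) = -70*((-16 - 1*900 - 1*(-27000)) - 64) = -70*((-16 - 900 + 27000) - 64) = -70*(26084 - 64) = -70*26020 = -1821400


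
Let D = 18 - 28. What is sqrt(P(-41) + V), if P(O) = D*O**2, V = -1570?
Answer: 2*I*sqrt(4595) ≈ 135.57*I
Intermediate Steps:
D = -10
P(O) = -10*O**2
sqrt(P(-41) + V) = sqrt(-10*(-41)**2 - 1570) = sqrt(-10*1681 - 1570) = sqrt(-16810 - 1570) = sqrt(-18380) = 2*I*sqrt(4595)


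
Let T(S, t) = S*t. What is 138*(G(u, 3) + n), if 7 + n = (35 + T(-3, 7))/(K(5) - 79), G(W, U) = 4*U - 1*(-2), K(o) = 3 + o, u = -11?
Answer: 66654/71 ≈ 938.79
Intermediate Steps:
G(W, U) = 2 + 4*U (G(W, U) = 4*U + 2 = 2 + 4*U)
n = -511/71 (n = -7 + (35 - 3*7)/((3 + 5) - 79) = -7 + (35 - 21)/(8 - 79) = -7 + 14/(-71) = -7 + 14*(-1/71) = -7 - 14/71 = -511/71 ≈ -7.1972)
138*(G(u, 3) + n) = 138*((2 + 4*3) - 511/71) = 138*((2 + 12) - 511/71) = 138*(14 - 511/71) = 138*(483/71) = 66654/71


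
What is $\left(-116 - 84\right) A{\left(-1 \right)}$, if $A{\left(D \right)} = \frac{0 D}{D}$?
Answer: $0$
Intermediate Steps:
$A{\left(D \right)} = 0$ ($A{\left(D \right)} = \frac{0}{D} = 0$)
$\left(-116 - 84\right) A{\left(-1 \right)} = \left(-116 - 84\right) 0 = \left(-200\right) 0 = 0$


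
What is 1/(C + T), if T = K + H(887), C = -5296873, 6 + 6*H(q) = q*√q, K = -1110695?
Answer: -230672484/1478049159767293 - 5322*√887/1478049159767293 ≈ -1.5617e-7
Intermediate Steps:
H(q) = -1 + q^(3/2)/6 (H(q) = -1 + (q*√q)/6 = -1 + q^(3/2)/6)
T = -1110696 + 887*√887/6 (T = -1110695 + (-1 + 887^(3/2)/6) = -1110695 + (-1 + (887*√887)/6) = -1110695 + (-1 + 887*√887/6) = -1110696 + 887*√887/6 ≈ -1.1063e+6)
1/(C + T) = 1/(-5296873 + (-1110696 + 887*√887/6)) = 1/(-6407569 + 887*√887/6)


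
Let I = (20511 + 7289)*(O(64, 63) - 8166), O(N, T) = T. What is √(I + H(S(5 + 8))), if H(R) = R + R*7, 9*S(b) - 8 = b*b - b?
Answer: 2*I*√506842322/3 ≈ 15009.0*I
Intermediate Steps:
S(b) = 8/9 - b/9 + b²/9 (S(b) = 8/9 + (b*b - b)/9 = 8/9 + (b² - b)/9 = 8/9 + (-b/9 + b²/9) = 8/9 - b/9 + b²/9)
H(R) = 8*R (H(R) = R + 7*R = 8*R)
I = -225263400 (I = (20511 + 7289)*(63 - 8166) = 27800*(-8103) = -225263400)
√(I + H(S(5 + 8))) = √(-225263400 + 8*(8/9 - (5 + 8)/9 + (5 + 8)²/9)) = √(-225263400 + 8*(8/9 - ⅑*13 + (⅑)*13²)) = √(-225263400 + 8*(8/9 - 13/9 + (⅑)*169)) = √(-225263400 + 8*(8/9 - 13/9 + 169/9)) = √(-225263400 + 8*(164/9)) = √(-225263400 + 1312/9) = √(-2027369288/9) = 2*I*√506842322/3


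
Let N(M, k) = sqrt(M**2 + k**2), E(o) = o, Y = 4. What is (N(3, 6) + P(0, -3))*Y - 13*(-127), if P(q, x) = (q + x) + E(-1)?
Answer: 1635 + 12*sqrt(5) ≈ 1661.8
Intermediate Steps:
P(q, x) = -1 + q + x (P(q, x) = (q + x) - 1 = -1 + q + x)
(N(3, 6) + P(0, -3))*Y - 13*(-127) = (sqrt(3**2 + 6**2) + (-1 + 0 - 3))*4 - 13*(-127) = (sqrt(9 + 36) - 4)*4 + 1651 = (sqrt(45) - 4)*4 + 1651 = (3*sqrt(5) - 4)*4 + 1651 = (-4 + 3*sqrt(5))*4 + 1651 = (-16 + 12*sqrt(5)) + 1651 = 1635 + 12*sqrt(5)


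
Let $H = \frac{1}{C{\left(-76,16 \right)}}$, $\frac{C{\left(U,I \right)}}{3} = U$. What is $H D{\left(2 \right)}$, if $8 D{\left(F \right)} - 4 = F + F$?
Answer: $- \frac{1}{228} \approx -0.004386$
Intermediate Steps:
$C{\left(U,I \right)} = 3 U$
$D{\left(F \right)} = \frac{1}{2} + \frac{F}{4}$ ($D{\left(F \right)} = \frac{1}{2} + \frac{F + F}{8} = \frac{1}{2} + \frac{2 F}{8} = \frac{1}{2} + \frac{F}{4}$)
$H = - \frac{1}{228}$ ($H = \frac{1}{3 \left(-76\right)} = \frac{1}{-228} = - \frac{1}{228} \approx -0.004386$)
$H D{\left(2 \right)} = - \frac{\frac{1}{2} + \frac{1}{4} \cdot 2}{228} = - \frac{\frac{1}{2} + \frac{1}{2}}{228} = \left(- \frac{1}{228}\right) 1 = - \frac{1}{228}$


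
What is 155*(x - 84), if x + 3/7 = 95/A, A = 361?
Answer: -1735070/133 ≈ -13046.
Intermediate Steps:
x = -22/133 (x = -3/7 + 95/361 = -3/7 + 95*(1/361) = -3/7 + 5/19 = -22/133 ≈ -0.16541)
155*(x - 84) = 155*(-22/133 - 84) = 155*(-11194/133) = -1735070/133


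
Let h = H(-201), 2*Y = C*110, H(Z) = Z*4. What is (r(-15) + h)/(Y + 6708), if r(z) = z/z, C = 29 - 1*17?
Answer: -803/7368 ≈ -0.10898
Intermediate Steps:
C = 12 (C = 29 - 17 = 12)
H(Z) = 4*Z
r(z) = 1
Y = 660 (Y = (12*110)/2 = (½)*1320 = 660)
h = -804 (h = 4*(-201) = -804)
(r(-15) + h)/(Y + 6708) = (1 - 804)/(660 + 6708) = -803/7368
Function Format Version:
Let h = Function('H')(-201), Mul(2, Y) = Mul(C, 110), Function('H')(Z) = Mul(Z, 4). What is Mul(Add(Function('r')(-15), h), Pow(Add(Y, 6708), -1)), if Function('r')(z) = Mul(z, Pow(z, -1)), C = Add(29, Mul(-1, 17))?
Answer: Rational(-803, 7368) ≈ -0.10898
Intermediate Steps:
C = 12 (C = Add(29, -17) = 12)
Function('H')(Z) = Mul(4, Z)
Function('r')(z) = 1
Y = 660 (Y = Mul(Rational(1, 2), Mul(12, 110)) = Mul(Rational(1, 2), 1320) = 660)
h = -804 (h = Mul(4, -201) = -804)
Mul(Add(Function('r')(-15), h), Pow(Add(Y, 6708), -1)) = Mul(Add(1, -804), Pow(Add(660, 6708), -1)) = Mul(-803, Pow(7368, -1)) = Mul(-803, Rational(1, 7368)) = Rational(-803, 7368)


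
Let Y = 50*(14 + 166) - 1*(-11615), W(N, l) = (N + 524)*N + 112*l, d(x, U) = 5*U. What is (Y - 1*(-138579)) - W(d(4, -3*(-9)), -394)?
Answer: 114357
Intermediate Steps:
W(N, l) = 112*l + N*(524 + N) (W(N, l) = (524 + N)*N + 112*l = N*(524 + N) + 112*l = 112*l + N*(524 + N))
Y = 20615 (Y = 50*180 + 11615 = 9000 + 11615 = 20615)
(Y - 1*(-138579)) - W(d(4, -3*(-9)), -394) = (20615 - 1*(-138579)) - ((5*(-3*(-9)))² + 112*(-394) + 524*(5*(-3*(-9)))) = (20615 + 138579) - ((5*27)² - 44128 + 524*(5*27)) = 159194 - (135² - 44128 + 524*135) = 159194 - (18225 - 44128 + 70740) = 159194 - 1*44837 = 159194 - 44837 = 114357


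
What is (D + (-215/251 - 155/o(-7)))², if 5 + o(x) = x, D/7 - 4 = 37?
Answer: 811384791361/9072144 ≈ 89437.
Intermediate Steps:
D = 287 (D = 28 + 7*37 = 28 + 259 = 287)
o(x) = -5 + x
(D + (-215/251 - 155/o(-7)))² = (287 + (-215/251 - 155/(-5 - 7)))² = (287 + (-215*1/251 - 155/(-12)))² = (287 + (-215/251 - 155*(-1/12)))² = (287 + (-215/251 + 155/12))² = (287 + 36325/3012)² = (900769/3012)² = 811384791361/9072144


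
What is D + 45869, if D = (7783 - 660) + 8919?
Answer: 61911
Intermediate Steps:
D = 16042 (D = 7123 + 8919 = 16042)
D + 45869 = 16042 + 45869 = 61911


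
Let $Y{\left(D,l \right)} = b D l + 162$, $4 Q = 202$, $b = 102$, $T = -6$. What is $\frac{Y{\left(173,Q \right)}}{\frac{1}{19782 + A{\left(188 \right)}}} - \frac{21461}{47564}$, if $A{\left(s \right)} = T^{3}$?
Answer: $\frac{75405727106489}{4324} \approx 1.7439 \cdot 10^{10}$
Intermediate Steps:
$A{\left(s \right)} = -216$ ($A{\left(s \right)} = \left(-6\right)^{3} = -216$)
$Q = \frac{101}{2}$ ($Q = \frac{1}{4} \cdot 202 = \frac{101}{2} \approx 50.5$)
$Y{\left(D,l \right)} = 162 + 102 D l$ ($Y{\left(D,l \right)} = 102 D l + 162 = 162 + 102 D l$)
$\frac{Y{\left(173,Q \right)}}{\frac{1}{19782 + A{\left(188 \right)}}} - \frac{21461}{47564} = \frac{162 + 102 \cdot 173 \cdot \frac{101}{2}}{\frac{1}{19782 - 216}} - \frac{21461}{47564} = \frac{162 + 891123}{\frac{1}{19566}} - \frac{1951}{4324} = 891285 \frac{1}{\frac{1}{19566}} - \frac{1951}{4324} = 891285 \cdot 19566 - \frac{1951}{4324} = 17438882310 - \frac{1951}{4324} = \frac{75405727106489}{4324}$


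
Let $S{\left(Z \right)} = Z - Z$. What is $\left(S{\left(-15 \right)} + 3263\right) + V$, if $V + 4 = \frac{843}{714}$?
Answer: $\frac{775923}{238} \approx 3260.2$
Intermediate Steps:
$V = - \frac{671}{238}$ ($V = -4 + \frac{843}{714} = -4 + 843 \cdot \frac{1}{714} = -4 + \frac{281}{238} = - \frac{671}{238} \approx -2.8193$)
$S{\left(Z \right)} = 0$
$\left(S{\left(-15 \right)} + 3263\right) + V = \left(0 + 3263\right) - \frac{671}{238} = 3263 - \frac{671}{238} = \frac{775923}{238}$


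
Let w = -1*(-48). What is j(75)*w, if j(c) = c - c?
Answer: 0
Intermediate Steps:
w = 48
j(c) = 0
j(75)*w = 0*48 = 0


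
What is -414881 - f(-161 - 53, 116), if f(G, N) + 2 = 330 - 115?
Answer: -415094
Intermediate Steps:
f(G, N) = 213 (f(G, N) = -2 + (330 - 115) = -2 + 215 = 213)
-414881 - f(-161 - 53, 116) = -414881 - 1*213 = -414881 - 213 = -415094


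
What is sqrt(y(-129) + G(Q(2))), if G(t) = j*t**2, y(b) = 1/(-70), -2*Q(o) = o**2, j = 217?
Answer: 3*sqrt(472570)/70 ≈ 29.462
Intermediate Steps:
Q(o) = -o**2/2
y(b) = -1/70
G(t) = 217*t**2
sqrt(y(-129) + G(Q(2))) = sqrt(-1/70 + 217*(-1/2*2**2)**2) = sqrt(-1/70 + 217*(-1/2*4)**2) = sqrt(-1/70 + 217*(-2)**2) = sqrt(-1/70 + 217*4) = sqrt(-1/70 + 868) = sqrt(60759/70) = 3*sqrt(472570)/70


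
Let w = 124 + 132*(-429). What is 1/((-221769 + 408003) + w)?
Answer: 1/129730 ≈ 7.7083e-6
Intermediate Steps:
w = -56504 (w = 124 - 56628 = -56504)
1/((-221769 + 408003) + w) = 1/((-221769 + 408003) - 56504) = 1/(186234 - 56504) = 1/129730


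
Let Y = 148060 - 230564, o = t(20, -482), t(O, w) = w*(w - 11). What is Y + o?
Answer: 155122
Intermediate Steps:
t(O, w) = w*(-11 + w)
o = 237626 (o = -482*(-11 - 482) = -482*(-493) = 237626)
Y = -82504
Y + o = -82504 + 237626 = 155122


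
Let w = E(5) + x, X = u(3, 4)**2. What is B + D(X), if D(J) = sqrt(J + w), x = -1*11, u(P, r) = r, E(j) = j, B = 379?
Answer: 379 + sqrt(10) ≈ 382.16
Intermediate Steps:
X = 16 (X = 4**2 = 16)
x = -11
w = -6 (w = 5 - 11 = -6)
D(J) = sqrt(-6 + J) (D(J) = sqrt(J - 6) = sqrt(-6 + J))
B + D(X) = 379 + sqrt(-6 + 16) = 379 + sqrt(10)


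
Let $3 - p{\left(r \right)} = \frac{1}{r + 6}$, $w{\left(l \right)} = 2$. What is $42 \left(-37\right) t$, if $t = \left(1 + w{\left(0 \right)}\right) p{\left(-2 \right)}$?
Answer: $- \frac{25641}{2} \approx -12821.0$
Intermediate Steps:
$p{\left(r \right)} = 3 - \frac{1}{6 + r}$ ($p{\left(r \right)} = 3 - \frac{1}{r + 6} = 3 - \frac{1}{6 + r}$)
$t = \frac{33}{4}$ ($t = \left(1 + 2\right) \frac{17 + 3 \left(-2\right)}{6 - 2} = 3 \frac{17 - 6}{4} = 3 \cdot \frac{1}{4} \cdot 11 = 3 \cdot \frac{11}{4} = \frac{33}{4} \approx 8.25$)
$42 \left(-37\right) t = 42 \left(-37\right) \frac{33}{4} = \left(-1554\right) \frac{33}{4} = - \frac{25641}{2}$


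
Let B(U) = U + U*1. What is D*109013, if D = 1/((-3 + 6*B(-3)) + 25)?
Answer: -109013/14 ≈ -7786.6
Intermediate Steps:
B(U) = 2*U (B(U) = U + U = 2*U)
D = -1/14 (D = 1/((-3 + 6*(2*(-3))) + 25) = 1/((-3 + 6*(-6)) + 25) = 1/((-3 - 36) + 25) = 1/(-39 + 25) = 1/(-14) = -1/14 ≈ -0.071429)
D*109013 = -1/14*109013 = -109013/14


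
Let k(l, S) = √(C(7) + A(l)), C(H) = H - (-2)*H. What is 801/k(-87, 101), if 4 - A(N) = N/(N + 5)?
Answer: 801*√160966/1963 ≈ 163.71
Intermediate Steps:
C(H) = 3*H (C(H) = H + 2*H = 3*H)
A(N) = 4 - N/(5 + N) (A(N) = 4 - N/(N + 5) = 4 - N/(5 + N))
k(l, S) = √(21 + (20 + 3*l)/(5 + l)) (k(l, S) = √(3*7 + (20 + 3*l)/(5 + l)) = √(21 + (20 + 3*l)/(5 + l)))
801/k(-87, 101) = 801/(√((125 + 24*(-87))/(5 - 87))) = 801/(√((125 - 2088)/(-82))) = 801/(√(-1/82*(-1963))) = 801/(√(1963/82)) = 801/((√160966/82)) = 801*(√160966/1963) = 801*√160966/1963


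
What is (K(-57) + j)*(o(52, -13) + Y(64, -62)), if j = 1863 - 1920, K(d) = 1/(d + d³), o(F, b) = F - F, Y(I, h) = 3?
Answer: -10559251/61750 ≈ -171.00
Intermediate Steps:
o(F, b) = 0
j = -57
(K(-57) + j)*(o(52, -13) + Y(64, -62)) = (1/(-57 + (-57)³) - 57)*(0 + 3) = (1/(-57 - 185193) - 57)*3 = (1/(-185250) - 57)*3 = (-1/185250 - 57)*3 = -10559251/185250*3 = -10559251/61750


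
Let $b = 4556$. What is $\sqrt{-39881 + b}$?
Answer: $15 i \sqrt{157} \approx 187.95 i$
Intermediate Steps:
$\sqrt{-39881 + b} = \sqrt{-39881 + 4556} = \sqrt{-35325} = 15 i \sqrt{157}$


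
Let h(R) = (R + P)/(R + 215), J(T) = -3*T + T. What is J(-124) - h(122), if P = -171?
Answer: 83625/337 ≈ 248.15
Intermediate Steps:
J(T) = -2*T
h(R) = (-171 + R)/(215 + R) (h(R) = (R - 171)/(R + 215) = (-171 + R)/(215 + R))
J(-124) - h(122) = -2*(-124) - (-171 + 122)/(215 + 122) = 248 - (-49)/337 = 248 - 1*(-49/337) = 248 + 49/337 = 83625/337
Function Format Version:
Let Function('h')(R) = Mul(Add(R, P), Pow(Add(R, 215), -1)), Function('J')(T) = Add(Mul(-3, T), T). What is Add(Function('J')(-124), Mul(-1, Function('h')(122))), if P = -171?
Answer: Rational(83625, 337) ≈ 248.15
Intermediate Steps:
Function('J')(T) = Mul(-2, T)
Function('h')(R) = Mul(Pow(Add(215, R), -1), Add(-171, R)) (Function('h')(R) = Mul(Add(R, -171), Pow(Add(R, 215), -1)) = Mul(Add(-171, R), Pow(Add(215, R), -1)) = Mul(Pow(Add(215, R), -1), Add(-171, R)))
Add(Function('J')(-124), Mul(-1, Function('h')(122))) = Add(Mul(-2, -124), Mul(-1, Mul(Pow(Add(215, 122), -1), Add(-171, 122)))) = Add(248, Mul(-1, Mul(Pow(337, -1), -49))) = Add(248, Mul(-1, Mul(Rational(1, 337), -49))) = Add(248, Mul(-1, Rational(-49, 337))) = Add(248, Rational(49, 337)) = Rational(83625, 337)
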